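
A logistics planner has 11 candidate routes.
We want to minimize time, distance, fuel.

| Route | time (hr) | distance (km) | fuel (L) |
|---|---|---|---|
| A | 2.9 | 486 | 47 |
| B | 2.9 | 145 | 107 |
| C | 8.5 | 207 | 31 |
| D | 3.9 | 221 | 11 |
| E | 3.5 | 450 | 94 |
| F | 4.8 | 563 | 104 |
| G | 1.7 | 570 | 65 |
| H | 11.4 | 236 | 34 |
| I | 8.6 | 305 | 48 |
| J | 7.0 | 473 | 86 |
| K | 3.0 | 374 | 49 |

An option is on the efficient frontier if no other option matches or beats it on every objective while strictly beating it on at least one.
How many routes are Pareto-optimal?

6

A: not dominated.
B: not dominated (best distance).
C: not dominated.
D: not dominated (best fuel).
E: dominated by K (time 3.0≤3.5, distance 374≤450, fuel 49≤94).
F: dominated by A (time 2.9≤4.8, distance 486≤563, fuel 47≤104).
G: not dominated (best time).
H: dominated by C (time 8.5≤11.4, distance 207≤236, fuel 31≤34).
I: dominated by C (time 8.5≤8.6, distance 207≤305, fuel 31≤48).
J: dominated by D (time 3.9≤7.0, distance 221≤473, fuel 11≤86).
K: not dominated.
Pareto-optimal: A, B, C, D, G, K → 6.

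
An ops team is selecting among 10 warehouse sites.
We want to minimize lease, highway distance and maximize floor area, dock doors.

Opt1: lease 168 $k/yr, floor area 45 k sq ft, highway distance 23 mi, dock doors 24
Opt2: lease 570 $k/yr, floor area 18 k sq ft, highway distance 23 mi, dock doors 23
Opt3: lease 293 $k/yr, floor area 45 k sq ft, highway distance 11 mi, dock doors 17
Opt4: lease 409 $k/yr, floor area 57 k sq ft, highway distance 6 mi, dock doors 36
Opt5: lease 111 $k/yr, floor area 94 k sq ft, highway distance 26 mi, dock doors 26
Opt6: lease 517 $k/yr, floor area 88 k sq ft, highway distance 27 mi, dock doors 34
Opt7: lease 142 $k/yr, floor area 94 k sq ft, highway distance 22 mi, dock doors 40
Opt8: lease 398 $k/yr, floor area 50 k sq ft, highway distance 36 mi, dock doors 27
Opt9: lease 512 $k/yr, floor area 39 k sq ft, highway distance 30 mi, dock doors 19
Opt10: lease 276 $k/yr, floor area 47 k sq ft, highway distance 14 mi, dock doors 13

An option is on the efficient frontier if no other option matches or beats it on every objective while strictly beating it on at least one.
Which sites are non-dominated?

Opt1: dominated by Opt7 (lease 142≤168, floor area 94≥45, highway distance 22≤23, dock doors 40≥24).
Opt2: dominated by Opt1 (lease 168≤570, floor area 45≥18, highway distance 23≤23, dock doors 24≥23).
Opt3: not dominated.
Opt4: not dominated (best highway distance).
Opt5: not dominated (best lease).
Opt6: dominated by Opt7 (lease 142≤517, floor area 94≥88, highway distance 22≤27, dock doors 40≥34).
Opt7: not dominated (best dock doors).
Opt8: dominated by Opt7 (lease 142≤398, floor area 94≥50, highway distance 22≤36, dock doors 40≥27).
Opt9: dominated by Opt1 (lease 168≤512, floor area 45≥39, highway distance 23≤30, dock doors 24≥19).
Opt10: not dominated.

Opt3, Opt4, Opt5, Opt7, Opt10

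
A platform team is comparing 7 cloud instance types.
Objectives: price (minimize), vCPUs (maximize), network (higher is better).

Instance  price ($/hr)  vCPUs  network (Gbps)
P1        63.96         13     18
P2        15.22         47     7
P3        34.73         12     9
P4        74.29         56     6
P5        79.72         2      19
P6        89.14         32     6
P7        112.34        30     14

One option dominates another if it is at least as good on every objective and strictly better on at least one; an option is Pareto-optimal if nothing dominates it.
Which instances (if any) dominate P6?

P2, P4

P2: price 15.22≤89.14, vCPUs 47≥32, network 7≥6 — dominates P6.
P4: price 74.29≤89.14, vCPUs 56≥32, network 6≥6 — dominates P6.
Others (P1, P3, P5, P7) are each worse than P6 on at least one objective.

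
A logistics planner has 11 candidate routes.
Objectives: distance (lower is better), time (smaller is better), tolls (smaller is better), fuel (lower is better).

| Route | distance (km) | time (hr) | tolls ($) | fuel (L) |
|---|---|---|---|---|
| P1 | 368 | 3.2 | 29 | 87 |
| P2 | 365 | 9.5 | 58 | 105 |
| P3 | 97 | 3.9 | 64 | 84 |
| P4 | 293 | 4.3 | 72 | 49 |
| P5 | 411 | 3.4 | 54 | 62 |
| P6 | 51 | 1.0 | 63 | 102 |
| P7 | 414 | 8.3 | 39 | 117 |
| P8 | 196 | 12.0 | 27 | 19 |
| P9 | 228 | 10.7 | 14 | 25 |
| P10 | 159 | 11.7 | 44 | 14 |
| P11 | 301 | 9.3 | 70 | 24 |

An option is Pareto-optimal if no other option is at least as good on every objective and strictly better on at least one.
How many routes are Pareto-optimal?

P1: not dominated.
P2: not dominated.
P3: not dominated.
P4: not dominated.
P5: not dominated.
P6: not dominated (best distance).
P7: dominated by P1 (distance 368≤414, time 3.2≤8.3, tolls 29≤39, fuel 87≤117).
P8: not dominated.
P9: not dominated (best tolls).
P10: not dominated (best fuel).
P11: not dominated.
Pareto-optimal: P1, P2, P3, P4, P5, P6, P8, P9, P10, P11 → 10.

10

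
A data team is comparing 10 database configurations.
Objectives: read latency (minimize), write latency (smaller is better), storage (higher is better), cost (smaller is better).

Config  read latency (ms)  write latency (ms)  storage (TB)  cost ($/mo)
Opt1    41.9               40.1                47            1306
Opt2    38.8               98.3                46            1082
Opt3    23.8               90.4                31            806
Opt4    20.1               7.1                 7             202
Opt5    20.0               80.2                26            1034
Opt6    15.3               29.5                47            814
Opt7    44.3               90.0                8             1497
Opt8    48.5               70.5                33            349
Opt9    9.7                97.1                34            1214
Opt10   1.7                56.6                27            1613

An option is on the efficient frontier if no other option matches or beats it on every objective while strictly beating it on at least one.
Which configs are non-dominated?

Opt1: dominated by Opt6 (read latency 15.3≤41.9, write latency 29.5≤40.1, storage 47≥47, cost 814≤1306).
Opt2: dominated by Opt6 (read latency 15.3≤38.8, write latency 29.5≤98.3, storage 47≥46, cost 814≤1082).
Opt3: not dominated.
Opt4: not dominated (best write latency).
Opt5: dominated by Opt6 (read latency 15.3≤20.0, write latency 29.5≤80.2, storage 47≥26, cost 814≤1034).
Opt6: not dominated.
Opt7: dominated by Opt1 (read latency 41.9≤44.3, write latency 40.1≤90.0, storage 47≥8, cost 1306≤1497).
Opt8: not dominated.
Opt9: not dominated.
Opt10: not dominated (best read latency).

Opt3, Opt4, Opt6, Opt8, Opt9, Opt10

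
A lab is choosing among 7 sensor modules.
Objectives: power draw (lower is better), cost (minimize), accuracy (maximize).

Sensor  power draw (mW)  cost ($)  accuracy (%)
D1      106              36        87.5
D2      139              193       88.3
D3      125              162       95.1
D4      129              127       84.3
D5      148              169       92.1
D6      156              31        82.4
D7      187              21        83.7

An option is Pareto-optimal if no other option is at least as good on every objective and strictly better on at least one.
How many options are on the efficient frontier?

D1: not dominated (best power draw).
D2: dominated by D3 (power draw 125≤139, cost 162≤193, accuracy 95.1≥88.3).
D3: not dominated (best accuracy).
D4: dominated by D1 (power draw 106≤129, cost 36≤127, accuracy 87.5≥84.3).
D5: dominated by D3 (power draw 125≤148, cost 162≤169, accuracy 95.1≥92.1).
D6: not dominated.
D7: not dominated (best cost).
Pareto-optimal: D1, D3, D6, D7 → 4.

4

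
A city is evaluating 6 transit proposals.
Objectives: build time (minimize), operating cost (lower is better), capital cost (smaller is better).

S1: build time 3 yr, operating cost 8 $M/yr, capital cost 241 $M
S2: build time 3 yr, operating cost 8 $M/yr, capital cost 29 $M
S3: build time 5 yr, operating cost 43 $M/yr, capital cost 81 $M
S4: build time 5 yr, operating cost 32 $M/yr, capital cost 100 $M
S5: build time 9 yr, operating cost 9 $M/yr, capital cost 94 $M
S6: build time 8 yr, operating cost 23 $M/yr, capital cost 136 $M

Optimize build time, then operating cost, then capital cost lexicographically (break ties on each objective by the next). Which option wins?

First minimize build time: best is 3, kept {S1, S2}.
Then minimize operating cost: best is 8, kept {S1, S2}.
Then minimize capital cost: best is 29, kept {S2}.

S2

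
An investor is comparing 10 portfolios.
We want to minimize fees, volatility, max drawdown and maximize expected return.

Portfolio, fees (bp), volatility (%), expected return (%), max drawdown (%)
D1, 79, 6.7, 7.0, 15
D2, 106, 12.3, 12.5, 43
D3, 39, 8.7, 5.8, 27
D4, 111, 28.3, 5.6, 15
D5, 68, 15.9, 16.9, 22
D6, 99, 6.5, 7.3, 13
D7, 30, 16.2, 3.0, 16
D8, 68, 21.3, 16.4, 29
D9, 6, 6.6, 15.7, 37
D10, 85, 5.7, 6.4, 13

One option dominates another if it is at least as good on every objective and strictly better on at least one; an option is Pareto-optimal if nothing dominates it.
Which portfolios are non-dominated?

D1: not dominated.
D2: dominated by D9 (fees 6≤106, volatility 6.6≤12.3, expected return 15.7≥12.5, max drawdown 37≤43).
D3: not dominated.
D4: dominated by D1 (fees 79≤111, volatility 6.7≤28.3, expected return 7.0≥5.6, max drawdown 15≤15).
D5: not dominated (best expected return).
D6: not dominated.
D7: not dominated.
D8: dominated by D5 (fees 68≤68, volatility 15.9≤21.3, expected return 16.9≥16.4, max drawdown 22≤29).
D9: not dominated (best fees).
D10: not dominated (best volatility).

D1, D3, D5, D6, D7, D9, D10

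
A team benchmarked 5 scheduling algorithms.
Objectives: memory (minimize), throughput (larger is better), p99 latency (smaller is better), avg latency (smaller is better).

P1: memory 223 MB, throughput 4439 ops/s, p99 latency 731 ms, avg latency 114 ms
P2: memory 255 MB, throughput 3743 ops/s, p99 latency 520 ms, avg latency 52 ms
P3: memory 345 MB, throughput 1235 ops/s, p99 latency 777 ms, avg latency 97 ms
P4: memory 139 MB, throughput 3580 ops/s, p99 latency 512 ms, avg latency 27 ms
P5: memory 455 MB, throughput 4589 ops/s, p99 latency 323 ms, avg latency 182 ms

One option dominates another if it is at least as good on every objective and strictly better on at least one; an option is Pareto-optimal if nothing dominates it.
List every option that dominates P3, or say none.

P2, P4

P2: memory 255≤345, throughput 3743≥1235, p99 latency 520≤777, avg latency 52≤97 — dominates P3.
P4: memory 139≤345, throughput 3580≥1235, p99 latency 512≤777, avg latency 27≤97 — dominates P3.
Others (P1, P5) are each worse than P3 on at least one objective.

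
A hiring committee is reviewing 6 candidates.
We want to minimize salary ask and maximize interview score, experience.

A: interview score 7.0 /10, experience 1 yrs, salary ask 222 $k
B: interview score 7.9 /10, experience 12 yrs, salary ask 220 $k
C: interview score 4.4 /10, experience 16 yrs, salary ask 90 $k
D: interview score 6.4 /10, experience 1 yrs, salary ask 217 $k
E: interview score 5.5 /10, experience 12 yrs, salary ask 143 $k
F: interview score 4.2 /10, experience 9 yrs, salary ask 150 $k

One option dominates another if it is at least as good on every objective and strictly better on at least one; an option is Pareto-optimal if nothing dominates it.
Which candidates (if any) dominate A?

B

B: interview score 7.9≥7.0, experience 12≥1, salary ask 220≤222 — dominates A.
Others (C, D, E, F) are each worse than A on at least one objective.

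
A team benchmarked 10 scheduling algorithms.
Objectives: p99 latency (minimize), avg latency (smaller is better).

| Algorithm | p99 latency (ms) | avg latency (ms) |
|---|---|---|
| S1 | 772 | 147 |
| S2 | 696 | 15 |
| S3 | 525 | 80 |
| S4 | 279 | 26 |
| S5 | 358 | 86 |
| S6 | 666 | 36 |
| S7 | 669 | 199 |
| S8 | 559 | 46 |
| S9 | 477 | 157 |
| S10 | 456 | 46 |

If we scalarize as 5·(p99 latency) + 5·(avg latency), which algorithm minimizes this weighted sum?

S4

S1: 5·772 + 5·147 = 4595
S2: 5·696 + 5·15 = 3555
S3: 5·525 + 5·80 = 3025
S4: 5·279 + 5·26 = 1525
S5: 5·358 + 5·86 = 2220
S6: 5·666 + 5·36 = 3510
S7: 5·669 + 5·199 = 4340
S8: 5·559 + 5·46 = 3025
S9: 5·477 + 5·157 = 3170
S10: 5·456 + 5·46 = 2510
Lowest: S4 at 1525.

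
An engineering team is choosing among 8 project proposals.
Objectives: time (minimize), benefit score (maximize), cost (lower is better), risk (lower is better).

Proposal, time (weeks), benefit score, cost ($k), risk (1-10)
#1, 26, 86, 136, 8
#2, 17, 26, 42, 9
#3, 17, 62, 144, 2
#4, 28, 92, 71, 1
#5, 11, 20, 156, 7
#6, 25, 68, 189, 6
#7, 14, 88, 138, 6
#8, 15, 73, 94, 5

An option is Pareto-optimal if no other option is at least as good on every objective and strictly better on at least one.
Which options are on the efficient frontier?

#1: not dominated.
#2: not dominated (best cost).
#3: not dominated.
#4: not dominated (best benefit score).
#5: not dominated (best time).
#6: dominated by #7 (time 14≤25, benefit score 88≥68, cost 138≤189, risk 6≤6).
#7: not dominated.
#8: not dominated.

#1, #2, #3, #4, #5, #7, #8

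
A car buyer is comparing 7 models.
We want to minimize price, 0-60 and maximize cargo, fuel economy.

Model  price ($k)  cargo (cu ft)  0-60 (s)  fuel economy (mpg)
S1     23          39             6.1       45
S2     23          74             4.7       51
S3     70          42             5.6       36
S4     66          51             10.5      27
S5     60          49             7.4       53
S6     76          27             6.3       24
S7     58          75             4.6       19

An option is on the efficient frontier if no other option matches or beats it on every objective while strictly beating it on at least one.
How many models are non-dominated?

3

S1: dominated by S2 (price 23≤23, cargo 74≥39, 0-60 4.7≤6.1, fuel economy 51≥45).
S2: not dominated.
S3: dominated by S2 (price 23≤70, cargo 74≥42, 0-60 4.7≤5.6, fuel economy 51≥36).
S4: dominated by S2 (price 23≤66, cargo 74≥51, 0-60 4.7≤10.5, fuel economy 51≥27).
S5: not dominated (best fuel economy).
S6: dominated by S1 (price 23≤76, cargo 39≥27, 0-60 6.1≤6.3, fuel economy 45≥24).
S7: not dominated (best cargo).
Pareto-optimal: S2, S5, S7 → 3.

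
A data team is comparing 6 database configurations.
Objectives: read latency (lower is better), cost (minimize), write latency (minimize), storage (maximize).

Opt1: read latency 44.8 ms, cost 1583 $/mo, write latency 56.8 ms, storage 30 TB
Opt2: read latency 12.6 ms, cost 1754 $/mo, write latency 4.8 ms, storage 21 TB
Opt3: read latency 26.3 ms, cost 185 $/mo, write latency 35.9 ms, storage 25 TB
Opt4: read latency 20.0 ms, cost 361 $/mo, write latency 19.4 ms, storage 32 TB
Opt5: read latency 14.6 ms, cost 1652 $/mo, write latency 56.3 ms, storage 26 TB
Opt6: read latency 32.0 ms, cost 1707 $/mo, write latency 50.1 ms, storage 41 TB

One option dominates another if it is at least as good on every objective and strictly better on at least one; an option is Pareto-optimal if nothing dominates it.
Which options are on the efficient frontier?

Opt1: dominated by Opt4 (read latency 20.0≤44.8, cost 361≤1583, write latency 19.4≤56.8, storage 32≥30).
Opt2: not dominated (best read latency).
Opt3: not dominated (best cost).
Opt4: not dominated.
Opt5: not dominated.
Opt6: not dominated (best storage).

Opt2, Opt3, Opt4, Opt5, Opt6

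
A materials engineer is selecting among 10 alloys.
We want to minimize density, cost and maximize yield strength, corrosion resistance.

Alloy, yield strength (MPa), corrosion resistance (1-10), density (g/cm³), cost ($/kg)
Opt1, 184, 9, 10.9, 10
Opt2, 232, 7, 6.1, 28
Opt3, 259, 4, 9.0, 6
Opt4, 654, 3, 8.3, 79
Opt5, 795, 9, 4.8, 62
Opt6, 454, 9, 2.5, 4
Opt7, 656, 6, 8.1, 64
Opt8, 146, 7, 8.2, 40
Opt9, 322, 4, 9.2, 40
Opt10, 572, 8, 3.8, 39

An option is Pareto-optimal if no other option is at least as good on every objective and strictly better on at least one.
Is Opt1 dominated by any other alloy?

Opt6 vs Opt1: yield strength 454≥184, corrosion resistance 9≥9, density 2.5≤10.9, cost 4≤10 — Opt6 is at least as good on every objective and strictly better on at least one, so Opt6 dominates Opt1.

Yes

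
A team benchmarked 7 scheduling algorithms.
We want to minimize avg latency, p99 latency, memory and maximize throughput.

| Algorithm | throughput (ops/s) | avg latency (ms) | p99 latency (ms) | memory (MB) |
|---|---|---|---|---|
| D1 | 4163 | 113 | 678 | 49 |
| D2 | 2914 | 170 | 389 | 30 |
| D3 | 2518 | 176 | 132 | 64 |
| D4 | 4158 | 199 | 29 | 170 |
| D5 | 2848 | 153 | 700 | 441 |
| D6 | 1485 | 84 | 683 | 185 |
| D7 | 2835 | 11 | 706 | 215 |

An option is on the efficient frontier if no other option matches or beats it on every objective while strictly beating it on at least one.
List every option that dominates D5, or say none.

D1

D1: throughput 4163≥2848, avg latency 113≤153, p99 latency 678≤700, memory 49≤441 — dominates D5.
Others (D2, D3, D4, D6, D7) are each worse than D5 on at least one objective.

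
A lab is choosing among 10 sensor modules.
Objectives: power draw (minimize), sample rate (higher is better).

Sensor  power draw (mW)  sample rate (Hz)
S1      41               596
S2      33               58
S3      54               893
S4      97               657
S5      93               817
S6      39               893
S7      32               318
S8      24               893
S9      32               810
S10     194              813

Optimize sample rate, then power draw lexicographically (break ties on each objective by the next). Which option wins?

First maximize sample rate: best is 893, kept {S3, S6, S8}.
Then minimize power draw: best is 24, kept {S8}.

S8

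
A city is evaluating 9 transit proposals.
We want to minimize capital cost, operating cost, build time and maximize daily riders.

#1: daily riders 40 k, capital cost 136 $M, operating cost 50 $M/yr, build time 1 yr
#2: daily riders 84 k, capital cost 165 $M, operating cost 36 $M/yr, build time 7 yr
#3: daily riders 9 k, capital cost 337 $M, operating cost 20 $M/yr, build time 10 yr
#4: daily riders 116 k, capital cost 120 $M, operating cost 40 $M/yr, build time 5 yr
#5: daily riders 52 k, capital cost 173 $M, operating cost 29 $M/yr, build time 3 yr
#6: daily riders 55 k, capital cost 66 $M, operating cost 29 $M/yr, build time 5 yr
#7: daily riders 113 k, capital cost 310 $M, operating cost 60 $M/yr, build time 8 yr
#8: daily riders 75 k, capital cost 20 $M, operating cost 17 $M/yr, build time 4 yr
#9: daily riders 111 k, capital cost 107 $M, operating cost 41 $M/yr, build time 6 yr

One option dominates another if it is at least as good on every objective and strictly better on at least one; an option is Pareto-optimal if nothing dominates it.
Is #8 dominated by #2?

#2 vs #8: #2 is worse on capital cost (165 vs 20), so it does not dominate #8.

No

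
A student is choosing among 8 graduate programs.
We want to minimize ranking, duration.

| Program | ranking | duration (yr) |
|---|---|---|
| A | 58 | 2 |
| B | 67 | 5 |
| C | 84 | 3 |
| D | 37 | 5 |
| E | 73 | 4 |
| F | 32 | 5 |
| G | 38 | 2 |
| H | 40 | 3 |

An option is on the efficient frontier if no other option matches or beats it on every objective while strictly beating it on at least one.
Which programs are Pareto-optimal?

F, G

A: dominated by G (ranking 38≤58, duration 2≤2).
B: dominated by A (ranking 58≤67, duration 2≤5).
C: dominated by A (ranking 58≤84, duration 2≤3).
D: dominated by F (ranking 32≤37, duration 5≤5).
E: dominated by A (ranking 58≤73, duration 2≤4).
F: not dominated (best ranking).
G: not dominated.
H: dominated by G (ranking 38≤40, duration 2≤3).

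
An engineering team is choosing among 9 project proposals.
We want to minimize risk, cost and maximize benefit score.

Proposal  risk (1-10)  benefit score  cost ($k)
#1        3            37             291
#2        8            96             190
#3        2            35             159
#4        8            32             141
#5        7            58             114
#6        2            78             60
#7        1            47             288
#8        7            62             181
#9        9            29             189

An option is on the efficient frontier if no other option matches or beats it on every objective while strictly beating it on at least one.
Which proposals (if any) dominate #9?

#3, #4, #5, #6, #8

#3: risk 2≤9, benefit score 35≥29, cost 159≤189 — dominates #9.
#4: risk 8≤9, benefit score 32≥29, cost 141≤189 — dominates #9.
#5: risk 7≤9, benefit score 58≥29, cost 114≤189 — dominates #9.
#6: risk 2≤9, benefit score 78≥29, cost 60≤189 — dominates #9.
#8: risk 7≤9, benefit score 62≥29, cost 181≤189 — dominates #9.
Others (#1, #2, #7) are each worse than #9 on at least one objective.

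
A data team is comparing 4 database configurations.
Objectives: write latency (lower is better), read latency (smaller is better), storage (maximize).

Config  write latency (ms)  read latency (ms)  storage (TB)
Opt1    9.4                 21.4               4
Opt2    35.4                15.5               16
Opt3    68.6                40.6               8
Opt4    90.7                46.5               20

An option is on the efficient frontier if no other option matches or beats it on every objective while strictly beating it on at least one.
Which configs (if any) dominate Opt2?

Opt1: worse on read latency (21.4 vs 15.5).
Opt3: worse on write latency (68.6 vs 35.4).
Opt4: worse on write latency (90.7 vs 35.4).
No option dominates Opt2.

none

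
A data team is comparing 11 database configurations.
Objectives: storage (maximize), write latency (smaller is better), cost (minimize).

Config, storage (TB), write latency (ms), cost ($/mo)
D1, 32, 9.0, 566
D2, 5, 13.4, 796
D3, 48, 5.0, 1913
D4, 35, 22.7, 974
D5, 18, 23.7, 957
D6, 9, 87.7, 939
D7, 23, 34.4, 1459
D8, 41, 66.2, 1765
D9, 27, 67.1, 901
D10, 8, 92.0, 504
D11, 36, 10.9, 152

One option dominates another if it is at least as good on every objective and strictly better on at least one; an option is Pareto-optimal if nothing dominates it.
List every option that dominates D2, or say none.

D1, D11

D1: storage 32≥5, write latency 9.0≤13.4, cost 566≤796 — dominates D2.
D11: storage 36≥5, write latency 10.9≤13.4, cost 152≤796 — dominates D2.
Others (D3, D4, D5, D6, D7, D8, D9, D10) are each worse than D2 on at least one objective.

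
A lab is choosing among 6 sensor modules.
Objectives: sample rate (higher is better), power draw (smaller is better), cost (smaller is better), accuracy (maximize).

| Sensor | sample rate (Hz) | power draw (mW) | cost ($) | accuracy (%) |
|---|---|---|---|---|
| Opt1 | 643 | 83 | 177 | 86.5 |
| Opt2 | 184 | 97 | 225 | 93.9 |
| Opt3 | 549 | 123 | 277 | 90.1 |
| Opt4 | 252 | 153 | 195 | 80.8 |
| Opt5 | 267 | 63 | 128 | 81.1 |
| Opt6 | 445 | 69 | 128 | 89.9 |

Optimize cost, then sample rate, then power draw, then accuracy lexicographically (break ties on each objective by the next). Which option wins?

First minimize cost: best is 128, kept {Opt5, Opt6}.
Then maximize sample rate: best is 445, kept {Opt6}.

Opt6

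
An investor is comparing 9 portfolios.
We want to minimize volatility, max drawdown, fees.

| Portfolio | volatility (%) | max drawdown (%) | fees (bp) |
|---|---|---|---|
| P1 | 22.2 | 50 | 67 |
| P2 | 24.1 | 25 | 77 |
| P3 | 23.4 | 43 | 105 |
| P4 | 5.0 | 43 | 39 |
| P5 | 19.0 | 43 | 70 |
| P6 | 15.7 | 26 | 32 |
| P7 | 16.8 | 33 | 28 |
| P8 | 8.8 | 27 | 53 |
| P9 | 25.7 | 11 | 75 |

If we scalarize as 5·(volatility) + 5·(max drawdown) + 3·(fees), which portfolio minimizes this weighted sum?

P1: 5·22.2 + 5·50 + 3·67 = 562.0
P2: 5·24.1 + 5·25 + 3·77 = 476.5
P3: 5·23.4 + 5·43 + 3·105 = 647.0
P4: 5·5.0 + 5·43 + 3·39 = 357.0
P5: 5·19.0 + 5·43 + 3·70 = 520.0
P6: 5·15.7 + 5·26 + 3·32 = 304.5
P7: 5·16.8 + 5·33 + 3·28 = 333.0
P8: 5·8.8 + 5·27 + 3·53 = 338.0
P9: 5·25.7 + 5·11 + 3·75 = 408.5
Lowest: P6 at 304.5.

P6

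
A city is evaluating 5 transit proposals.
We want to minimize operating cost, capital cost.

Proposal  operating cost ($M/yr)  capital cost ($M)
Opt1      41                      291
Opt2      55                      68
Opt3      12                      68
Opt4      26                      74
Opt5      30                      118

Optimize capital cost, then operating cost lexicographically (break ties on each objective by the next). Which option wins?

Opt3

First minimize capital cost: best is 68, kept {Opt2, Opt3}.
Then minimize operating cost: best is 12, kept {Opt3}.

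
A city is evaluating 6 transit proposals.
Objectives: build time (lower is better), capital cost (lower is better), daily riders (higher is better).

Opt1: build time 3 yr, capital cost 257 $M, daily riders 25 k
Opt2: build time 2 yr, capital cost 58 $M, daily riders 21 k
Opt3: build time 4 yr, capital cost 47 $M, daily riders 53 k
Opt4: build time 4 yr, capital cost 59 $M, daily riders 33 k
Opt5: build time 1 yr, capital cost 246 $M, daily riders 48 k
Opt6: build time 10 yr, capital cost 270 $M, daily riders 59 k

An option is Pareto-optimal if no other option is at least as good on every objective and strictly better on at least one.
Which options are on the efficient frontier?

Opt1: dominated by Opt5 (build time 1≤3, capital cost 246≤257, daily riders 48≥25).
Opt2: not dominated.
Opt3: not dominated (best capital cost).
Opt4: dominated by Opt3 (build time 4≤4, capital cost 47≤59, daily riders 53≥33).
Opt5: not dominated (best build time).
Opt6: not dominated (best daily riders).

Opt2, Opt3, Opt5, Opt6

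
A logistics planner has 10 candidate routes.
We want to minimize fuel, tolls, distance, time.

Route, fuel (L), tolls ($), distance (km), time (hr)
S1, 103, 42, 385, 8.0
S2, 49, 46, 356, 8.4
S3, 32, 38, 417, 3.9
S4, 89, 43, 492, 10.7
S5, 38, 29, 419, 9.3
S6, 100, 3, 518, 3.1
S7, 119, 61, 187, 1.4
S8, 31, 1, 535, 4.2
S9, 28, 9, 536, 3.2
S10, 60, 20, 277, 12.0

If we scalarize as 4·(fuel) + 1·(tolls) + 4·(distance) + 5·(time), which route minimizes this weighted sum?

S1: 4·103 + 1·42 + 4·385 + 5·8.0 = 2034.0
S2: 4·49 + 1·46 + 4·356 + 5·8.4 = 1708.0
S3: 4·32 + 1·38 + 4·417 + 5·3.9 = 1853.5
S4: 4·89 + 1·43 + 4·492 + 5·10.7 = 2420.5
S5: 4·38 + 1·29 + 4·419 + 5·9.3 = 1903.5
S6: 4·100 + 1·3 + 4·518 + 5·3.1 = 2490.5
S7: 4·119 + 1·61 + 4·187 + 5·1.4 = 1292.0
S8: 4·31 + 1·1 + 4·535 + 5·4.2 = 2286.0
S9: 4·28 + 1·9 + 4·536 + 5·3.2 = 2281.0
S10: 4·60 + 1·20 + 4·277 + 5·12.0 = 1428.0
Lowest: S7 at 1292.0.

S7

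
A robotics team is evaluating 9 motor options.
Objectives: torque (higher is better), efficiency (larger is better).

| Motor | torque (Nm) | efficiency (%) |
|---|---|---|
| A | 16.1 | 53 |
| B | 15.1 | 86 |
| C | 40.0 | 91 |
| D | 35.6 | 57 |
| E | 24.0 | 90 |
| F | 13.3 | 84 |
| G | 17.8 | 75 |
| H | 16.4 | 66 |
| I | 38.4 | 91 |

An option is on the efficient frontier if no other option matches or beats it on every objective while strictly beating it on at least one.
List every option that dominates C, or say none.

none

A: worse on torque (16.1 vs 40.0).
B: worse on torque (15.1 vs 40.0).
D: worse on torque (35.6 vs 40.0).
E: worse on torque (24.0 vs 40.0).
F: worse on torque (13.3 vs 40.0).
G: worse on torque (17.8 vs 40.0).
H: worse on torque (16.4 vs 40.0).
I: worse on torque (38.4 vs 40.0).
No option dominates C.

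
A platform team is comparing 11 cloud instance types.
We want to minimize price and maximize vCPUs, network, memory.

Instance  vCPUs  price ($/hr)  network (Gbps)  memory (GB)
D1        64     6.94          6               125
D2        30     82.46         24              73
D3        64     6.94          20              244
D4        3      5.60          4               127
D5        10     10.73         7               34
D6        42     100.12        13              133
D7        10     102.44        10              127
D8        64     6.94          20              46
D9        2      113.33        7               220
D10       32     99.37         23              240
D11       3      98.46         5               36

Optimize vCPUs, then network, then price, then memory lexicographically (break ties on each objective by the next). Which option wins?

D3

First maximize vCPUs: best is 64, kept {D1, D3, D8}.
Then maximize network: best is 20, kept {D3, D8}.
Then minimize price: best is 6.94, kept {D3, D8}.
Then maximize memory: best is 244, kept {D3}.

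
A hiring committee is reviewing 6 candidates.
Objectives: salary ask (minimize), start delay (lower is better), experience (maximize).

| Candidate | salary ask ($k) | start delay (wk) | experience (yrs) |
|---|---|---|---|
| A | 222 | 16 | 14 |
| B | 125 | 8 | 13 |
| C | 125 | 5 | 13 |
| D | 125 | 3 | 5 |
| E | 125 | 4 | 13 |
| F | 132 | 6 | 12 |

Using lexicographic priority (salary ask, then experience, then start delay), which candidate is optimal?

First minimize salary ask: best is 125, kept {B, C, D, E}.
Then maximize experience: best is 13, kept {B, C, E}.
Then minimize start delay: best is 4, kept {E}.

E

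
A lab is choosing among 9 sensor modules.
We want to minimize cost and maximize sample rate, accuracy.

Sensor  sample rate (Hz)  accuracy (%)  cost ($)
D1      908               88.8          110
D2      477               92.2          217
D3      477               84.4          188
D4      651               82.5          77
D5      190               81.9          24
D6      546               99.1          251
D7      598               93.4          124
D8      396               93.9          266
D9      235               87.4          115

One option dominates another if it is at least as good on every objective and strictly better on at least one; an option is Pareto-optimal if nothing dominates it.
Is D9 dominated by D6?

D6 vs D9: D6 is worse on cost (251 vs 115), so it does not dominate D9.

No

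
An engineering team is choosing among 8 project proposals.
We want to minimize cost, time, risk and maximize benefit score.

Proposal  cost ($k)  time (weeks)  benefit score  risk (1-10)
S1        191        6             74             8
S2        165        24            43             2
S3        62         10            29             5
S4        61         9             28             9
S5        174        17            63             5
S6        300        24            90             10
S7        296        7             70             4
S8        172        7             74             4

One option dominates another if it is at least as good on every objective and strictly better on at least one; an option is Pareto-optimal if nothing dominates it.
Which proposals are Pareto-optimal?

S1, S2, S3, S4, S6, S8

S1: not dominated (best time).
S2: not dominated (best risk).
S3: not dominated.
S4: not dominated (best cost).
S5: dominated by S8 (cost 172≤174, time 7≤17, benefit score 74≥63, risk 4≤5).
S6: not dominated (best benefit score).
S7: dominated by S8 (cost 172≤296, time 7≤7, benefit score 74≥70, risk 4≤4).
S8: not dominated.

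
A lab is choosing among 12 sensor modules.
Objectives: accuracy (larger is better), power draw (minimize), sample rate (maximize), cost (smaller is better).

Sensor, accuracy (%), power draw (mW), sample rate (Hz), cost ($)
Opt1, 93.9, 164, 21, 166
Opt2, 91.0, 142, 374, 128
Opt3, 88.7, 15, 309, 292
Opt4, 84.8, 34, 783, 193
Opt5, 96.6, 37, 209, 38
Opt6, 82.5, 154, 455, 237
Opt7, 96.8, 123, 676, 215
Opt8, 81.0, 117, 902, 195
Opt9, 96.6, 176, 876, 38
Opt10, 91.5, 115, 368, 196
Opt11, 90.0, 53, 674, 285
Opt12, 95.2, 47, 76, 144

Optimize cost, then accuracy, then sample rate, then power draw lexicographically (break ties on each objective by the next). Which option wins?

First minimize cost: best is 38, kept {Opt5, Opt9}.
Then maximize accuracy: best is 96.6, kept {Opt5, Opt9}.
Then maximize sample rate: best is 876, kept {Opt9}.

Opt9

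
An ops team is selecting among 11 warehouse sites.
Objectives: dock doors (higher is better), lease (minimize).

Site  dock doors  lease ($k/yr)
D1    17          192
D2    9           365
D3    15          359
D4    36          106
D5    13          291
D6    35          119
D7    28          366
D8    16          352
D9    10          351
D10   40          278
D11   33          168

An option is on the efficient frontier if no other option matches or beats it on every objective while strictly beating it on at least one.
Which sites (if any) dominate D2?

D1, D3, D4, D5, D6, D8, D9, D10, D11

D1: dock doors 17≥9, lease 192≤365 — dominates D2.
D3: dock doors 15≥9, lease 359≤365 — dominates D2.
D4: dock doors 36≥9, lease 106≤365 — dominates D2.
D5: dock doors 13≥9, lease 291≤365 — dominates D2.
D6: dock doors 35≥9, lease 119≤365 — dominates D2.
D8: dock doors 16≥9, lease 352≤365 — dominates D2.
D9: dock doors 10≥9, lease 351≤365 — dominates D2.
D10: dock doors 40≥9, lease 278≤365 — dominates D2.
D11: dock doors 33≥9, lease 168≤365 — dominates D2.
Others (D7) are each worse than D2 on at least one objective.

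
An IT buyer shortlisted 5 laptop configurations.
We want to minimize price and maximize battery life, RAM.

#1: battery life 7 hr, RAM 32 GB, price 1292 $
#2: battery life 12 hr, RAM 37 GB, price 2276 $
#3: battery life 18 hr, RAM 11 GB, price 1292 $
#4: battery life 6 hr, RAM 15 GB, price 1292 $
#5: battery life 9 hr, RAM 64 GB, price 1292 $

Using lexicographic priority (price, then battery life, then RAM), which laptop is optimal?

#3

First minimize price: best is 1292, kept {#1, #3, #4, #5}.
Then maximize battery life: best is 18, kept {#3}.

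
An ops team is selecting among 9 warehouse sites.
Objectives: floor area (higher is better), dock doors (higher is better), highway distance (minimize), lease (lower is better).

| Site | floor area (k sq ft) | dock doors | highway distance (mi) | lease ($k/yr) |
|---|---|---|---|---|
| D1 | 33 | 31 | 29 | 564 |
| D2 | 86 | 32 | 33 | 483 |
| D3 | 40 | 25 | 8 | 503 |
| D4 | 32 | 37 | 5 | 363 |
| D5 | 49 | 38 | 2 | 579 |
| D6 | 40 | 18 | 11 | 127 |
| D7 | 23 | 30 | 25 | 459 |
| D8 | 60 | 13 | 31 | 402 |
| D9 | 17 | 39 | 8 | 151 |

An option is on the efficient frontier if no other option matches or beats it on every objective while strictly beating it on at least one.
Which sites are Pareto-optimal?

D1, D2, D3, D4, D5, D6, D8, D9

D1: not dominated.
D2: not dominated (best floor area).
D3: not dominated.
D4: not dominated.
D5: not dominated (best highway distance).
D6: not dominated (best lease).
D7: dominated by D4 (floor area 32≥23, dock doors 37≥30, highway distance 5≤25, lease 363≤459).
D8: not dominated.
D9: not dominated (best dock doors).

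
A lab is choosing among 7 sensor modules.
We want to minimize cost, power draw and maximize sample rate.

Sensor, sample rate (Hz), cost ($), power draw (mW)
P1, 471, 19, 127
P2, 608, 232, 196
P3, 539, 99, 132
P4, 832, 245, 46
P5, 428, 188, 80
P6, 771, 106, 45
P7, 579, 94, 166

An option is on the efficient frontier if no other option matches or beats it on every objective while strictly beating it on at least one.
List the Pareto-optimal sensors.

P1: not dominated (best cost).
P2: dominated by P6 (sample rate 771≥608, cost 106≤232, power draw 45≤196).
P3: not dominated.
P4: not dominated (best sample rate).
P5: dominated by P6 (sample rate 771≥428, cost 106≤188, power draw 45≤80).
P6: not dominated (best power draw).
P7: not dominated.

P1, P3, P4, P6, P7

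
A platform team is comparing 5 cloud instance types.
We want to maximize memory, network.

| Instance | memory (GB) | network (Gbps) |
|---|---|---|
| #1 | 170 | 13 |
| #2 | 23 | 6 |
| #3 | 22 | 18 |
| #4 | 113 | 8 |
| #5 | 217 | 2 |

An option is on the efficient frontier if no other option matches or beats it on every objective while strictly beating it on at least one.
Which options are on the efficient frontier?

#1, #3, #5

#1: not dominated.
#2: dominated by #1 (memory 170≥23, network 13≥6).
#3: not dominated (best network).
#4: dominated by #1 (memory 170≥113, network 13≥8).
#5: not dominated (best memory).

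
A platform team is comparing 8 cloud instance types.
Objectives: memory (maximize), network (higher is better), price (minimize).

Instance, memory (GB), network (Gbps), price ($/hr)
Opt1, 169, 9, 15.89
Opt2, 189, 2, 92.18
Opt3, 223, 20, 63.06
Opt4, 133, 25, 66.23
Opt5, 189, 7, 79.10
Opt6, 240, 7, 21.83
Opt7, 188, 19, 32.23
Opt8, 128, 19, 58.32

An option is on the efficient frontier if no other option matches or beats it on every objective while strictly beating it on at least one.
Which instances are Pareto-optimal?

Opt1: not dominated (best price).
Opt2: dominated by Opt3 (memory 223≥189, network 20≥2, price 63.06≤92.18).
Opt3: not dominated.
Opt4: not dominated (best network).
Opt5: dominated by Opt3 (memory 223≥189, network 20≥7, price 63.06≤79.10).
Opt6: not dominated (best memory).
Opt7: not dominated.
Opt8: dominated by Opt7 (memory 188≥128, network 19≥19, price 32.23≤58.32).

Opt1, Opt3, Opt4, Opt6, Opt7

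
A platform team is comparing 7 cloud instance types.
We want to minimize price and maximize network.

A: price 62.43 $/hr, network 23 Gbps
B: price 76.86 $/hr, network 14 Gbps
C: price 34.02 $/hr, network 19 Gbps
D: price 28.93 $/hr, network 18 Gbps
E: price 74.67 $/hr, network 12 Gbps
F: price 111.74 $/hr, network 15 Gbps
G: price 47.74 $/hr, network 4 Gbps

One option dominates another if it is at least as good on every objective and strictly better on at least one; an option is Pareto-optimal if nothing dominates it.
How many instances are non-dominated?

A: not dominated (best network).
B: dominated by A (price 62.43≤76.86, network 23≥14).
C: not dominated.
D: not dominated (best price).
E: dominated by A (price 62.43≤74.67, network 23≥12).
F: dominated by A (price 62.43≤111.74, network 23≥15).
G: dominated by C (price 34.02≤47.74, network 19≥4).
Pareto-optimal: A, C, D → 3.

3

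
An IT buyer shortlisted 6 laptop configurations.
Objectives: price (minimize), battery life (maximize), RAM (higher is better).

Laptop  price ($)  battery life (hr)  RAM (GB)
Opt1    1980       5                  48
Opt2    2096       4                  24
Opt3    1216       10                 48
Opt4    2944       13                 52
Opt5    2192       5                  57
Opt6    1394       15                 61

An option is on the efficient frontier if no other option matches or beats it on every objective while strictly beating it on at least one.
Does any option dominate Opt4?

Yes

Opt6 vs Opt4: price 1394≤2944, battery life 15≥13, RAM 61≥52 — Opt6 is at least as good on every objective and strictly better on at least one, so Opt6 dominates Opt4.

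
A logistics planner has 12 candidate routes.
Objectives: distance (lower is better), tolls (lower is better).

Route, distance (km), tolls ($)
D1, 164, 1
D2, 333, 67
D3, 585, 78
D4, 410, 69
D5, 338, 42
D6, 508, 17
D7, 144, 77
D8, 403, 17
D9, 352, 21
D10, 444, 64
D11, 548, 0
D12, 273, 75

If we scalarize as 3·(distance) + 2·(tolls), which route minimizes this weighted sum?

D1: 3·164 + 2·1 = 494
D2: 3·333 + 2·67 = 1133
D3: 3·585 + 2·78 = 1911
D4: 3·410 + 2·69 = 1368
D5: 3·338 + 2·42 = 1098
D6: 3·508 + 2·17 = 1558
D7: 3·144 + 2·77 = 586
D8: 3·403 + 2·17 = 1243
D9: 3·352 + 2·21 = 1098
D10: 3·444 + 2·64 = 1460
D11: 3·548 + 2·0 = 1644
D12: 3·273 + 2·75 = 969
Lowest: D1 at 494.

D1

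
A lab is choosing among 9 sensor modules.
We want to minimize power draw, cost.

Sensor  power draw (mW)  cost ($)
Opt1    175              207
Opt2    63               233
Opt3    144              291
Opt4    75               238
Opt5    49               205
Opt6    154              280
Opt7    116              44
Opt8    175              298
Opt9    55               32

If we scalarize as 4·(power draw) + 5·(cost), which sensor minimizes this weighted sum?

Opt1: 4·175 + 5·207 = 1735
Opt2: 4·63 + 5·233 = 1417
Opt3: 4·144 + 5·291 = 2031
Opt4: 4·75 + 5·238 = 1490
Opt5: 4·49 + 5·205 = 1221
Opt6: 4·154 + 5·280 = 2016
Opt7: 4·116 + 5·44 = 684
Opt8: 4·175 + 5·298 = 2190
Opt9: 4·55 + 5·32 = 380
Lowest: Opt9 at 380.

Opt9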